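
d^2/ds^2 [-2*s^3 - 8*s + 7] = -12*s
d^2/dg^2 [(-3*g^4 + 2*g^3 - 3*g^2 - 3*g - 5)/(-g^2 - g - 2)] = 2*(3*g^6 + 9*g^5 + 27*g^4 + 50*g^3 + 57*g^2 - 27*g + 1)/(g^6 + 3*g^5 + 9*g^4 + 13*g^3 + 18*g^2 + 12*g + 8)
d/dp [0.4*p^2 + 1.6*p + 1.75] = 0.8*p + 1.6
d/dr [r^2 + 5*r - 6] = 2*r + 5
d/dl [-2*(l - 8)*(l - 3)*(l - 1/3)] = -6*l^2 + 136*l/3 - 166/3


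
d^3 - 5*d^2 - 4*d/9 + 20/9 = (d - 5)*(d - 2/3)*(d + 2/3)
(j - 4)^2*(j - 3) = j^3 - 11*j^2 + 40*j - 48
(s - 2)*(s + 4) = s^2 + 2*s - 8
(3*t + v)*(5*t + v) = 15*t^2 + 8*t*v + v^2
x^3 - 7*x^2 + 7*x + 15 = (x - 5)*(x - 3)*(x + 1)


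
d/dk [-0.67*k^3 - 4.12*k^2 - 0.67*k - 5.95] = -2.01*k^2 - 8.24*k - 0.67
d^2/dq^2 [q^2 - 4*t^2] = 2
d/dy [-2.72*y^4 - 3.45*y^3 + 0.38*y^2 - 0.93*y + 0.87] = -10.88*y^3 - 10.35*y^2 + 0.76*y - 0.93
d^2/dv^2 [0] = 0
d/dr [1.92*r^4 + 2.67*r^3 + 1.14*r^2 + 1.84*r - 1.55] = 7.68*r^3 + 8.01*r^2 + 2.28*r + 1.84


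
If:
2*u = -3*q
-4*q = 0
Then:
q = 0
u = 0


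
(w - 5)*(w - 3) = w^2 - 8*w + 15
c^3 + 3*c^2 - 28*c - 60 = (c - 5)*(c + 2)*(c + 6)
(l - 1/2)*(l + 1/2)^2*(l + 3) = l^4 + 7*l^3/2 + 5*l^2/4 - 7*l/8 - 3/8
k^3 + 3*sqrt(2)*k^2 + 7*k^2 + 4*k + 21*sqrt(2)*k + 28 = (k + 7)*(k + sqrt(2))*(k + 2*sqrt(2))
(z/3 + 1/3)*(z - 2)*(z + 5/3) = z^3/3 + 2*z^2/9 - 11*z/9 - 10/9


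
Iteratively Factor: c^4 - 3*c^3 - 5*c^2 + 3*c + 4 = (c - 4)*(c^3 + c^2 - c - 1) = (c - 4)*(c - 1)*(c^2 + 2*c + 1) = (c - 4)*(c - 1)*(c + 1)*(c + 1)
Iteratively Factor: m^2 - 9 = (m + 3)*(m - 3)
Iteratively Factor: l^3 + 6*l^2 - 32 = (l + 4)*(l^2 + 2*l - 8) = (l - 2)*(l + 4)*(l + 4)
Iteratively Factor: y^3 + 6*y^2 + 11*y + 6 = (y + 3)*(y^2 + 3*y + 2) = (y + 1)*(y + 3)*(y + 2)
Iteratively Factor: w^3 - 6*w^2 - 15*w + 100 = (w - 5)*(w^2 - w - 20) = (w - 5)*(w + 4)*(w - 5)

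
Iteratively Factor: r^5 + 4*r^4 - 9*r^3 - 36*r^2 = (r + 3)*(r^4 + r^3 - 12*r^2) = (r - 3)*(r + 3)*(r^3 + 4*r^2) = r*(r - 3)*(r + 3)*(r^2 + 4*r) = r*(r - 3)*(r + 3)*(r + 4)*(r)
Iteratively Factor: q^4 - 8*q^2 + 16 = (q - 2)*(q^3 + 2*q^2 - 4*q - 8) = (q - 2)*(q + 2)*(q^2 - 4) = (q - 2)^2*(q + 2)*(q + 2)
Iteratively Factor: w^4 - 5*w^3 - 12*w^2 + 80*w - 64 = (w - 4)*(w^3 - w^2 - 16*w + 16) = (w - 4)*(w + 4)*(w^2 - 5*w + 4) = (w - 4)*(w - 1)*(w + 4)*(w - 4)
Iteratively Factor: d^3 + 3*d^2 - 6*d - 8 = (d + 1)*(d^2 + 2*d - 8) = (d + 1)*(d + 4)*(d - 2)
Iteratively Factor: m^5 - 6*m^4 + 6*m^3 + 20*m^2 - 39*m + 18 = (m - 1)*(m^4 - 5*m^3 + m^2 + 21*m - 18) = (m - 3)*(m - 1)*(m^3 - 2*m^2 - 5*m + 6) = (m - 3)*(m - 1)^2*(m^2 - m - 6) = (m - 3)*(m - 1)^2*(m + 2)*(m - 3)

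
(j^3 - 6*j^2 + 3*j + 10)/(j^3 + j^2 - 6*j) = (j^2 - 4*j - 5)/(j*(j + 3))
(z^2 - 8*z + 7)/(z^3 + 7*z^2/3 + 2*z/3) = 3*(z^2 - 8*z + 7)/(z*(3*z^2 + 7*z + 2))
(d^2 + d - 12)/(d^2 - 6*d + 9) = (d + 4)/(d - 3)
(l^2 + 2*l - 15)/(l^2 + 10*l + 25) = (l - 3)/(l + 5)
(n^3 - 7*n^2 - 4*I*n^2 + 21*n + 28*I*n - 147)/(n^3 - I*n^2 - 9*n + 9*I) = (n^3 + n^2*(-7 - 4*I) + n*(21 + 28*I) - 147)/(n^3 - I*n^2 - 9*n + 9*I)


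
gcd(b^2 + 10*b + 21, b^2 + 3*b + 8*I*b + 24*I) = b + 3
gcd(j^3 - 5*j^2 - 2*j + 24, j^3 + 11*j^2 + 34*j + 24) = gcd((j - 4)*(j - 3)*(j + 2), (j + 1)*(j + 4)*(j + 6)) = 1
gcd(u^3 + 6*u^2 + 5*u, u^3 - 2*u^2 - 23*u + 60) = u + 5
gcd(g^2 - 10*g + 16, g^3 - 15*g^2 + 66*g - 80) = g^2 - 10*g + 16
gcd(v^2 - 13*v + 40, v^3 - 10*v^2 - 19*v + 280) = v - 8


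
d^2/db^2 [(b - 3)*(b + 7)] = 2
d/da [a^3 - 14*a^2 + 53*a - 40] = 3*a^2 - 28*a + 53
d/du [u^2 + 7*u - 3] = 2*u + 7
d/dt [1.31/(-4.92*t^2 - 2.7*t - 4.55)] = (12.8904*t + 3.537)/(4.92*t^2 + 2.7*t + 4.55)^2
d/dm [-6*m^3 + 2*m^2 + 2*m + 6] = -18*m^2 + 4*m + 2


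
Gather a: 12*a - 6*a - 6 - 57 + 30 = 6*a - 33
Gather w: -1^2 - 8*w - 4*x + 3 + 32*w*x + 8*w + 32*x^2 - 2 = 32*w*x + 32*x^2 - 4*x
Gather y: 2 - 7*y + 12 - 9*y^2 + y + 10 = -9*y^2 - 6*y + 24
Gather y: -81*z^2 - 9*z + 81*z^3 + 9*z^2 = 81*z^3 - 72*z^2 - 9*z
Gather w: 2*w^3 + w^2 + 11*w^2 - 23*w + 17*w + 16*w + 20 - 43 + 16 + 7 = 2*w^3 + 12*w^2 + 10*w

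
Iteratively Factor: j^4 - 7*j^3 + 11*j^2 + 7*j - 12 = (j - 3)*(j^3 - 4*j^2 - j + 4) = (j - 3)*(j + 1)*(j^2 - 5*j + 4) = (j - 4)*(j - 3)*(j + 1)*(j - 1)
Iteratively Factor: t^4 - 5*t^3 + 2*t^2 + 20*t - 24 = (t + 2)*(t^3 - 7*t^2 + 16*t - 12) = (t - 2)*(t + 2)*(t^2 - 5*t + 6) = (t - 3)*(t - 2)*(t + 2)*(t - 2)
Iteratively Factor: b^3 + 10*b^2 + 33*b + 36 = (b + 3)*(b^2 + 7*b + 12) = (b + 3)^2*(b + 4)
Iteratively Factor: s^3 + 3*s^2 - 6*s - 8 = (s - 2)*(s^2 + 5*s + 4) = (s - 2)*(s + 4)*(s + 1)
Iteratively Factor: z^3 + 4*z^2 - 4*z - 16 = (z - 2)*(z^2 + 6*z + 8) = (z - 2)*(z + 2)*(z + 4)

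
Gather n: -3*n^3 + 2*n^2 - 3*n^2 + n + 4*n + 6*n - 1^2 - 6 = -3*n^3 - n^2 + 11*n - 7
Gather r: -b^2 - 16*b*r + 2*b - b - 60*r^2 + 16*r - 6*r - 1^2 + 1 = -b^2 + b - 60*r^2 + r*(10 - 16*b)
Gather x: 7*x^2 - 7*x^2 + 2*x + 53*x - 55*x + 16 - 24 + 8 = 0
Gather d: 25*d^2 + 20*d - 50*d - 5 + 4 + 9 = 25*d^2 - 30*d + 8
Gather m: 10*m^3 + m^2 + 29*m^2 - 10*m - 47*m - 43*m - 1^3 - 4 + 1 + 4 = 10*m^3 + 30*m^2 - 100*m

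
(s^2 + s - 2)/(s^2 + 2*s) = (s - 1)/s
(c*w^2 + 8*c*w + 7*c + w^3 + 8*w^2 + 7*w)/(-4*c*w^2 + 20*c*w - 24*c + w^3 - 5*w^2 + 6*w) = (c*w^2 + 8*c*w + 7*c + w^3 + 8*w^2 + 7*w)/(-4*c*w^2 + 20*c*w - 24*c + w^3 - 5*w^2 + 6*w)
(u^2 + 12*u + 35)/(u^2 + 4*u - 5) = (u + 7)/(u - 1)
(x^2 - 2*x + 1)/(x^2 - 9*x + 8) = (x - 1)/(x - 8)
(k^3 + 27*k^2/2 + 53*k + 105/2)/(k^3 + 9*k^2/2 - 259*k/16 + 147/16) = 8*(2*k^2 + 13*k + 15)/(16*k^2 - 40*k + 21)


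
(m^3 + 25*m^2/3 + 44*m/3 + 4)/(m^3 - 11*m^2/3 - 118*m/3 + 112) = (3*m^2 + 7*m + 2)/(3*m^2 - 29*m + 56)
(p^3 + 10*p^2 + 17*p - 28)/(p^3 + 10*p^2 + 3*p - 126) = (p^2 + 3*p - 4)/(p^2 + 3*p - 18)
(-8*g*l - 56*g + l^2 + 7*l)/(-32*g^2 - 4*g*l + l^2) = (l + 7)/(4*g + l)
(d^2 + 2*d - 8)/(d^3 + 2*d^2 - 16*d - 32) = (d - 2)/(d^2 - 2*d - 8)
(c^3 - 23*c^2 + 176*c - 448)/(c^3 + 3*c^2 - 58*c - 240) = (c^2 - 15*c + 56)/(c^2 + 11*c + 30)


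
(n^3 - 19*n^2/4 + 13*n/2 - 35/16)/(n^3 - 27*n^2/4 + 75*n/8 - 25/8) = (8*n^2 - 34*n + 35)/(2*(4*n^2 - 25*n + 25))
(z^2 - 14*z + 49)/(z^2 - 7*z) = (z - 7)/z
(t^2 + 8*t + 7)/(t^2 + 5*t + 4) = (t + 7)/(t + 4)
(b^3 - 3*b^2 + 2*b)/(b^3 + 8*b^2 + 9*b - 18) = b*(b - 2)/(b^2 + 9*b + 18)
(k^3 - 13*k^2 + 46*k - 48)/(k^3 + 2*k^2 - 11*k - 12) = (k^2 - 10*k + 16)/(k^2 + 5*k + 4)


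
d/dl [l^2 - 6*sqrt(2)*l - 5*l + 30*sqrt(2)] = 2*l - 6*sqrt(2) - 5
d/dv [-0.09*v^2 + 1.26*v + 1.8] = 1.26 - 0.18*v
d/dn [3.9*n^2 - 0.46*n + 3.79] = 7.8*n - 0.46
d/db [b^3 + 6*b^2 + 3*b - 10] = 3*b^2 + 12*b + 3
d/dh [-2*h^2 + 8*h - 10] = 8 - 4*h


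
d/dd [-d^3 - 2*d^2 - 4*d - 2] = -3*d^2 - 4*d - 4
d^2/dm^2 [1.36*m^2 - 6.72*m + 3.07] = 2.72000000000000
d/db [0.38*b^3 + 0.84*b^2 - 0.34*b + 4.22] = 1.14*b^2 + 1.68*b - 0.34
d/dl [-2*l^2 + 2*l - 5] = 2 - 4*l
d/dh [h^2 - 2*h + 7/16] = 2*h - 2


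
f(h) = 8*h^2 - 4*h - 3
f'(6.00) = 92.00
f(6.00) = 261.00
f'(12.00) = 188.00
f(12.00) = 1101.00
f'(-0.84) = -17.44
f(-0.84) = 6.00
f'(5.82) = 89.12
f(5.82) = 244.70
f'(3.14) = 46.24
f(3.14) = 63.32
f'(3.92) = 58.72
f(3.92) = 104.25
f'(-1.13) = -22.08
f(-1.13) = 11.74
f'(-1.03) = -20.48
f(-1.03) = 9.61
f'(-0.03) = -4.48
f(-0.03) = -2.87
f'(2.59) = 37.44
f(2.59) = 40.30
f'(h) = 16*h - 4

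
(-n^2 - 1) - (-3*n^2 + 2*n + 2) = 2*n^2 - 2*n - 3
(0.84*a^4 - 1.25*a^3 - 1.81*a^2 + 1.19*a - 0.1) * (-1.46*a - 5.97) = -1.2264*a^5 - 3.1898*a^4 + 10.1051*a^3 + 9.0683*a^2 - 6.9583*a + 0.597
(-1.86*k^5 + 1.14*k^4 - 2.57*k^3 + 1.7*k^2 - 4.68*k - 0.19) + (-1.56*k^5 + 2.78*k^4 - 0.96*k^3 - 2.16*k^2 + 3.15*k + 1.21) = -3.42*k^5 + 3.92*k^4 - 3.53*k^3 - 0.46*k^2 - 1.53*k + 1.02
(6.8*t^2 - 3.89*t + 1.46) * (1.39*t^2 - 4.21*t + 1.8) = 9.452*t^4 - 34.0351*t^3 + 30.6463*t^2 - 13.1486*t + 2.628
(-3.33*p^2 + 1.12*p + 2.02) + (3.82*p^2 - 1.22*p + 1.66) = 0.49*p^2 - 0.0999999999999999*p + 3.68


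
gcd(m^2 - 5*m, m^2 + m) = m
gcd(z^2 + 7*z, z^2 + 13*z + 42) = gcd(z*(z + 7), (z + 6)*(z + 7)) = z + 7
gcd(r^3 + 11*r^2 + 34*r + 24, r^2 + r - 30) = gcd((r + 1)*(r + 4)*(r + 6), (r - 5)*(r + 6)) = r + 6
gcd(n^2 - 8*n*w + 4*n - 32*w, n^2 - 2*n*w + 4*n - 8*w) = n + 4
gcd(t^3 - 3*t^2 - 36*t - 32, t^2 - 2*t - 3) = t + 1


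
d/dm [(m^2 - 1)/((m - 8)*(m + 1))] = -7/(m^2 - 16*m + 64)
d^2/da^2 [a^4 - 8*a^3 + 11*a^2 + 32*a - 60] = 12*a^2 - 48*a + 22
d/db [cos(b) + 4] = -sin(b)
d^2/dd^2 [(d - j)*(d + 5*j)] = 2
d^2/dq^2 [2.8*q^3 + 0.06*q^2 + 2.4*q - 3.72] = 16.8*q + 0.12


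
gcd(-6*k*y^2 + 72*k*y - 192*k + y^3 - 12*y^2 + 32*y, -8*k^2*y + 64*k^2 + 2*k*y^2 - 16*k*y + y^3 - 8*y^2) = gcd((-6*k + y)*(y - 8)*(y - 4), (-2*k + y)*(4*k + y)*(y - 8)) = y - 8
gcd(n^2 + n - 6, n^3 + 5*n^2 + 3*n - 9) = n + 3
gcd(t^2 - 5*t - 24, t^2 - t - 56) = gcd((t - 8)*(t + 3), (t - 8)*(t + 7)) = t - 8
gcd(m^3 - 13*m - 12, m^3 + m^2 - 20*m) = m - 4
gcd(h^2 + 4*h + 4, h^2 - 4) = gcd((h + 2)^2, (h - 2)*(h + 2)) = h + 2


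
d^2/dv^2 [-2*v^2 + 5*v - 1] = -4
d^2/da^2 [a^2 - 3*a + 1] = 2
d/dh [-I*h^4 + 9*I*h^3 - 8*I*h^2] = I*h*(-4*h^2 + 27*h - 16)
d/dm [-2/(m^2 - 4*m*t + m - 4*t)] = 2*(2*m - 4*t + 1)/(m^2 - 4*m*t + m - 4*t)^2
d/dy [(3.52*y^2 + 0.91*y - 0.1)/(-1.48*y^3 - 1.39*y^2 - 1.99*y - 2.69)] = (5.2096*y^4 + 2.6936*y^3 - 6.1839*y^2 - 19.2156*y - 2.6469)/(2.1904*y^6 + 4.1144*y^5 + 7.8225*y^4 + 13.4946*y^3 + 11.4383*y^2 + 10.7062*y + 7.2361)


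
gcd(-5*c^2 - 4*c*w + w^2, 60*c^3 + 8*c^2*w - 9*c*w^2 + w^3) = -5*c + w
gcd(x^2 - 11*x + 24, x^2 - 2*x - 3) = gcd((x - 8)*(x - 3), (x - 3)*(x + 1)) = x - 3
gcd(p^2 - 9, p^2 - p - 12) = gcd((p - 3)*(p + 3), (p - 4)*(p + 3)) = p + 3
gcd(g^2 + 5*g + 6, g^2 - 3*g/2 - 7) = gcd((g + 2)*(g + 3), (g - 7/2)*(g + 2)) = g + 2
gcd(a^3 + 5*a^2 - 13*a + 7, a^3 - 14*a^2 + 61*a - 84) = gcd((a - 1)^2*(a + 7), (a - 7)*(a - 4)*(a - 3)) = 1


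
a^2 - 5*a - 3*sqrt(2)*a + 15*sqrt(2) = (a - 5)*(a - 3*sqrt(2))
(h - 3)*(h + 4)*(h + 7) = h^3 + 8*h^2 - 5*h - 84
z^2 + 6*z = z*(z + 6)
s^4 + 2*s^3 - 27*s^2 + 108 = (s - 3)^2*(s + 2)*(s + 6)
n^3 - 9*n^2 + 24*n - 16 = (n - 4)^2*(n - 1)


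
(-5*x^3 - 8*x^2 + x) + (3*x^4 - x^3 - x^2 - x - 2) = 3*x^4 - 6*x^3 - 9*x^2 - 2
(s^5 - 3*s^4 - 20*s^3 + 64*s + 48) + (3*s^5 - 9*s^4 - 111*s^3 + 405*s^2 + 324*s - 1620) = 4*s^5 - 12*s^4 - 131*s^3 + 405*s^2 + 388*s - 1572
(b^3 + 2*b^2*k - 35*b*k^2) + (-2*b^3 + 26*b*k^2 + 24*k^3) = -b^3 + 2*b^2*k - 9*b*k^2 + 24*k^3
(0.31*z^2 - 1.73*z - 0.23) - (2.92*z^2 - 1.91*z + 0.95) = -2.61*z^2 + 0.18*z - 1.18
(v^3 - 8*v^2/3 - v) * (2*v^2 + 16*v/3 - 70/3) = 2*v^5 - 356*v^3/9 + 512*v^2/9 + 70*v/3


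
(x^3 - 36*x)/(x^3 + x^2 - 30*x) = (x - 6)/(x - 5)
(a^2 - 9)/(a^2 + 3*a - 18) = (a + 3)/(a + 6)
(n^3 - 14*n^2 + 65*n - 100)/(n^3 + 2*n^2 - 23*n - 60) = (n^2 - 9*n + 20)/(n^2 + 7*n + 12)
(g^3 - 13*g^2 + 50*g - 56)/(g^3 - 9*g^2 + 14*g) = (g - 4)/g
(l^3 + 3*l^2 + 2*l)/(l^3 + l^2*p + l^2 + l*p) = (l + 2)/(l + p)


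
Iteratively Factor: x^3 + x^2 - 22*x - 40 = (x + 4)*(x^2 - 3*x - 10) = (x - 5)*(x + 4)*(x + 2)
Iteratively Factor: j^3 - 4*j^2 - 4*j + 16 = (j - 2)*(j^2 - 2*j - 8) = (j - 4)*(j - 2)*(j + 2)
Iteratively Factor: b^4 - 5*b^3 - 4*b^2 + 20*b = (b)*(b^3 - 5*b^2 - 4*b + 20) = b*(b + 2)*(b^2 - 7*b + 10) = b*(b - 2)*(b + 2)*(b - 5)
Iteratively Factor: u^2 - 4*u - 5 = (u - 5)*(u + 1)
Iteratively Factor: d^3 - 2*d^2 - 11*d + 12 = (d - 1)*(d^2 - d - 12) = (d - 1)*(d + 3)*(d - 4)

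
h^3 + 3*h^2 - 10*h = h*(h - 2)*(h + 5)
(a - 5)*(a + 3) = a^2 - 2*a - 15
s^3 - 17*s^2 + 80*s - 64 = (s - 8)^2*(s - 1)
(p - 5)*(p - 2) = p^2 - 7*p + 10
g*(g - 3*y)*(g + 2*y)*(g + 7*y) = g^4 + 6*g^3*y - 13*g^2*y^2 - 42*g*y^3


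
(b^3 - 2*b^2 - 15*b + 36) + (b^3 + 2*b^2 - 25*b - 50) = 2*b^3 - 40*b - 14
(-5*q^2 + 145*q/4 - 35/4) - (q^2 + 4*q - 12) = -6*q^2 + 129*q/4 + 13/4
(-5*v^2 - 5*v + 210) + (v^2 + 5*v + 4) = 214 - 4*v^2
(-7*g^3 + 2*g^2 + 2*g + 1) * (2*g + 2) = -14*g^4 - 10*g^3 + 8*g^2 + 6*g + 2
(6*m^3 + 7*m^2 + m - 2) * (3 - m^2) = -6*m^5 - 7*m^4 + 17*m^3 + 23*m^2 + 3*m - 6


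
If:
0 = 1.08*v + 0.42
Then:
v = -0.39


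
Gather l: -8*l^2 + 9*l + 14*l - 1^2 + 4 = -8*l^2 + 23*l + 3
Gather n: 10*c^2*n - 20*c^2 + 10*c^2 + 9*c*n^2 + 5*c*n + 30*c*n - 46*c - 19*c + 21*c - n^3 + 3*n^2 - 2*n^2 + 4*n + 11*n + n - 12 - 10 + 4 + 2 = -10*c^2 - 44*c - n^3 + n^2*(9*c + 1) + n*(10*c^2 + 35*c + 16) - 16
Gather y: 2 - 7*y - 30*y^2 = -30*y^2 - 7*y + 2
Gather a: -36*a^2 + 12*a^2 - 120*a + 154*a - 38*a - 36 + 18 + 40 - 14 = -24*a^2 - 4*a + 8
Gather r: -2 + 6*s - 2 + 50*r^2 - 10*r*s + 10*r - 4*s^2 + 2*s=50*r^2 + r*(10 - 10*s) - 4*s^2 + 8*s - 4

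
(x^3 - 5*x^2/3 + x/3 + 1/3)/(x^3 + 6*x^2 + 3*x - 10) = (3*x^2 - 2*x - 1)/(3*(x^2 + 7*x + 10))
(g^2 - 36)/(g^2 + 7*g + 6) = (g - 6)/(g + 1)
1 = 1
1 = 1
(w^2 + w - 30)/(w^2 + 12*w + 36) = (w - 5)/(w + 6)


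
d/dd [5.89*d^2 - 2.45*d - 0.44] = 11.78*d - 2.45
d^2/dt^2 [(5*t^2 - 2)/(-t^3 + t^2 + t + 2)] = 2*(-5*t^6 - 3*t^4 - 81*t^3 + 30*t^2 + 18*t - 22)/(t^9 - 3*t^8 - t^6 + 12*t^5 + 3*t^4 - t^3 - 18*t^2 - 12*t - 8)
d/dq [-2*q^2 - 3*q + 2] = -4*q - 3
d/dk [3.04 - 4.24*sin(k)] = -4.24*cos(k)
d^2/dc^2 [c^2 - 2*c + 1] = 2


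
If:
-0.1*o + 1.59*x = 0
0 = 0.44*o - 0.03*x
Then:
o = 0.00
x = 0.00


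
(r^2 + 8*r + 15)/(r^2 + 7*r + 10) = (r + 3)/(r + 2)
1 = 1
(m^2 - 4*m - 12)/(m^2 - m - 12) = (-m^2 + 4*m + 12)/(-m^2 + m + 12)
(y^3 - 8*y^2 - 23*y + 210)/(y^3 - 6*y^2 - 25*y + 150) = (y - 7)/(y - 5)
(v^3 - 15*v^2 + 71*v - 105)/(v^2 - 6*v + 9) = (v^2 - 12*v + 35)/(v - 3)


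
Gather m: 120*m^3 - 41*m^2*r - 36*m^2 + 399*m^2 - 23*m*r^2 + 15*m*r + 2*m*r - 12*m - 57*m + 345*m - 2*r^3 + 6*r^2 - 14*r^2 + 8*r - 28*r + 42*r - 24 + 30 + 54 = 120*m^3 + m^2*(363 - 41*r) + m*(-23*r^2 + 17*r + 276) - 2*r^3 - 8*r^2 + 22*r + 60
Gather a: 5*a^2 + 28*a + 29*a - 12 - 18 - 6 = 5*a^2 + 57*a - 36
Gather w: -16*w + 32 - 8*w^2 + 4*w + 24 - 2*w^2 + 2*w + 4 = -10*w^2 - 10*w + 60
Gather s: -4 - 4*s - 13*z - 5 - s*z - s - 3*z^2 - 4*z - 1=s*(-z - 5) - 3*z^2 - 17*z - 10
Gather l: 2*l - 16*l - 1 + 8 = 7 - 14*l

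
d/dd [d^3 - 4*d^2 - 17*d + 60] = 3*d^2 - 8*d - 17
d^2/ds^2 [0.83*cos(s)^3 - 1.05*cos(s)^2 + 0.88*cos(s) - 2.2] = -1.5025*cos(s) + 2.1*cos(2*s) - 1.8675*cos(3*s)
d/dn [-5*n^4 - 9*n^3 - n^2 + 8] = n*(-20*n^2 - 27*n - 2)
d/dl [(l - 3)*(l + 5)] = 2*l + 2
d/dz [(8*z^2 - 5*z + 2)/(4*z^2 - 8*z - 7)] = (-44*z^2 - 128*z + 51)/(16*z^4 - 64*z^3 + 8*z^2 + 112*z + 49)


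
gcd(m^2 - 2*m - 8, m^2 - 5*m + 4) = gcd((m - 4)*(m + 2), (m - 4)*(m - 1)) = m - 4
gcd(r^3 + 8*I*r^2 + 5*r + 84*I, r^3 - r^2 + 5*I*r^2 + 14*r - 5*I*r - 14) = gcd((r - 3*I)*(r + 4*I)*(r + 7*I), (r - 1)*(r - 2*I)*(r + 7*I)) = r + 7*I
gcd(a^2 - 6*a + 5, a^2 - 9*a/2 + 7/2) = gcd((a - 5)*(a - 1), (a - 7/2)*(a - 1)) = a - 1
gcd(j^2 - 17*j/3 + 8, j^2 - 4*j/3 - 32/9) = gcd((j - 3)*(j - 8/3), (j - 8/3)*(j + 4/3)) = j - 8/3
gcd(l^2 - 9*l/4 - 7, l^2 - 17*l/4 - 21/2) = l + 7/4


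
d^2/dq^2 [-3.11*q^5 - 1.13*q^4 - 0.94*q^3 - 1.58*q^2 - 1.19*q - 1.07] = -62.2*q^3 - 13.56*q^2 - 5.64*q - 3.16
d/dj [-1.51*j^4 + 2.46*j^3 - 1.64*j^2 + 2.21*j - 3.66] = -6.04*j^3 + 7.38*j^2 - 3.28*j + 2.21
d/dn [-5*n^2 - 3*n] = -10*n - 3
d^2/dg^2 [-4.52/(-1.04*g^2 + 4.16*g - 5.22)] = (-9.777664*g^2 + 39.110656*g + 4.52*(2.08*g - 4.16)*(4.16*g - 8.32) - 49.076352)/(1.04*g^2 - 4.16*g + 5.22)^3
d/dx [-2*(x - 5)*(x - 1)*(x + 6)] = 62 - 6*x^2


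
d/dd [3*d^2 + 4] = 6*d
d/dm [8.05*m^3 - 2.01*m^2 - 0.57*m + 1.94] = 24.15*m^2 - 4.02*m - 0.57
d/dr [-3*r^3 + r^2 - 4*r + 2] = -9*r^2 + 2*r - 4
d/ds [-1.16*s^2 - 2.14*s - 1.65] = -2.32*s - 2.14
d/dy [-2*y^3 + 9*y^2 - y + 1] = -6*y^2 + 18*y - 1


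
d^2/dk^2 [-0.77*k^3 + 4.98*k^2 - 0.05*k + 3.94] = 9.96 - 4.62*k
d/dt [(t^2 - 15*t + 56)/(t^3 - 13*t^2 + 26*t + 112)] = -1/(t^2 + 4*t + 4)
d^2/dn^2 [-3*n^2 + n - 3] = -6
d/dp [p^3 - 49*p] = 3*p^2 - 49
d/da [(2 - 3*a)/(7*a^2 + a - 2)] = (-21*a^2 - 3*a + (3*a - 2)*(14*a + 1) + 6)/(7*a^2 + a - 2)^2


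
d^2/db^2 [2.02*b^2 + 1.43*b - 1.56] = 4.04000000000000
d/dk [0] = 0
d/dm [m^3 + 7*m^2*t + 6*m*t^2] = 3*m^2 + 14*m*t + 6*t^2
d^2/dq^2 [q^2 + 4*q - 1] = 2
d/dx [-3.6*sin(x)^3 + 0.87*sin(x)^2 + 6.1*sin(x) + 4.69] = (-10.8*sin(x)^2 + 1.74*sin(x) + 6.1)*cos(x)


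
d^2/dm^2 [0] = 0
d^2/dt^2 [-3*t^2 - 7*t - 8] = -6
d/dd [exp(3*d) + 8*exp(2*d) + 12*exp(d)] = (3*exp(2*d) + 16*exp(d) + 12)*exp(d)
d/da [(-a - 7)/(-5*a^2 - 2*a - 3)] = (5*a^2 + 2*a - 2*(a + 7)*(5*a + 1) + 3)/(5*a^2 + 2*a + 3)^2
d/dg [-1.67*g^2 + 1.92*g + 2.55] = 1.92 - 3.34*g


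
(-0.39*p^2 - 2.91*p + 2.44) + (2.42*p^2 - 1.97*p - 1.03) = 2.03*p^2 - 4.88*p + 1.41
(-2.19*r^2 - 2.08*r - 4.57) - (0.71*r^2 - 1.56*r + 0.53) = -2.9*r^2 - 0.52*r - 5.1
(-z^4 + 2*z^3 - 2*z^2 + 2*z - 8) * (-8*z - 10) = 8*z^5 - 6*z^4 - 4*z^3 + 4*z^2 + 44*z + 80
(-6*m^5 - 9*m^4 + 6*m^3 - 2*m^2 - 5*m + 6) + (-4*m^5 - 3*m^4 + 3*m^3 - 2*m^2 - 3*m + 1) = -10*m^5 - 12*m^4 + 9*m^3 - 4*m^2 - 8*m + 7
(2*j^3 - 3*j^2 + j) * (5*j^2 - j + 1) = 10*j^5 - 17*j^4 + 10*j^3 - 4*j^2 + j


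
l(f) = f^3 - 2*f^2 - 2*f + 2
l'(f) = 3*f^2 - 4*f - 2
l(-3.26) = -47.38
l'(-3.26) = 42.92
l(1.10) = -1.29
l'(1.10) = -2.77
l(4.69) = 51.79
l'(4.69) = 45.23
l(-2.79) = -29.71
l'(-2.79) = 32.51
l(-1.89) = -8.12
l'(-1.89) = 16.28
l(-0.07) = 2.13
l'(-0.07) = -1.71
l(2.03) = -1.94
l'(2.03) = 2.24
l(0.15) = 1.66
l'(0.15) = -2.53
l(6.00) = 134.00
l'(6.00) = 82.00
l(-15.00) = -3793.00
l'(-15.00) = 733.00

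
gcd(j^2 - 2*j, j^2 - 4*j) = j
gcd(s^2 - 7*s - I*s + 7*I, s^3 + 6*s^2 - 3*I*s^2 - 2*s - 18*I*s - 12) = s - I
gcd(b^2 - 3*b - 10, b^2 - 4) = b + 2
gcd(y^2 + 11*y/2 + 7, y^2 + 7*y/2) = y + 7/2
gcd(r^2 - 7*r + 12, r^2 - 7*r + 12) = r^2 - 7*r + 12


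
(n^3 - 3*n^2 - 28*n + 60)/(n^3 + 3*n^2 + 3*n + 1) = (n^3 - 3*n^2 - 28*n + 60)/(n^3 + 3*n^2 + 3*n + 1)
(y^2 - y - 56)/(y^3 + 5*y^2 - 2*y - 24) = (y^2 - y - 56)/(y^3 + 5*y^2 - 2*y - 24)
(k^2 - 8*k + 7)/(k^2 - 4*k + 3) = (k - 7)/(k - 3)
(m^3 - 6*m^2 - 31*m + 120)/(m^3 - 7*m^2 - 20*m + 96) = (m + 5)/(m + 4)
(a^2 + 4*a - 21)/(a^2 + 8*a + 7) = (a - 3)/(a + 1)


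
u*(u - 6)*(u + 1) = u^3 - 5*u^2 - 6*u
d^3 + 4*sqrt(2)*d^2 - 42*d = d*(d - 3*sqrt(2))*(d + 7*sqrt(2))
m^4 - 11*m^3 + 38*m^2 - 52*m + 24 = (m - 6)*(m - 2)^2*(m - 1)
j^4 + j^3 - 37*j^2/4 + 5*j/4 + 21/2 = (j - 2)*(j - 3/2)*(j + 1)*(j + 7/2)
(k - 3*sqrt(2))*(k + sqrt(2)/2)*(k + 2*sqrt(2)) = k^3 - sqrt(2)*k^2/2 - 13*k - 6*sqrt(2)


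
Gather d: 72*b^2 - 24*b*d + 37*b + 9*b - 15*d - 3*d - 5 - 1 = 72*b^2 + 46*b + d*(-24*b - 18) - 6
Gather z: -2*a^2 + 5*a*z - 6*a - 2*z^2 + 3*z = -2*a^2 - 6*a - 2*z^2 + z*(5*a + 3)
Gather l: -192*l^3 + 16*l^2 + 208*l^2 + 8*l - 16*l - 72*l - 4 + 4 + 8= -192*l^3 + 224*l^2 - 80*l + 8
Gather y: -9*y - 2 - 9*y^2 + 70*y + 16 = -9*y^2 + 61*y + 14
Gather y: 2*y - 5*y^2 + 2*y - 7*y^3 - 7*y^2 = -7*y^3 - 12*y^2 + 4*y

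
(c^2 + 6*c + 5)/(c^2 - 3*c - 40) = (c + 1)/(c - 8)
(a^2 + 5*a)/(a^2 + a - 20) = a/(a - 4)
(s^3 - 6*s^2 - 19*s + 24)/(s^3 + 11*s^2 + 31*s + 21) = (s^2 - 9*s + 8)/(s^2 + 8*s + 7)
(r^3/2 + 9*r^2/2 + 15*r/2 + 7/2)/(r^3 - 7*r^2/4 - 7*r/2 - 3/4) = 2*(r^2 + 8*r + 7)/(4*r^2 - 11*r - 3)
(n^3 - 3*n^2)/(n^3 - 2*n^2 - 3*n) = n/(n + 1)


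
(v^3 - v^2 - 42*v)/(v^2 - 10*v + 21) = v*(v + 6)/(v - 3)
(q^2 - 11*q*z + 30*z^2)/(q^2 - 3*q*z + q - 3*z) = (q^2 - 11*q*z + 30*z^2)/(q^2 - 3*q*z + q - 3*z)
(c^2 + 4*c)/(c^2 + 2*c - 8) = c/(c - 2)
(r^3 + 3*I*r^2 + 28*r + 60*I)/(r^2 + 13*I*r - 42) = (r^2 - 3*I*r + 10)/(r + 7*I)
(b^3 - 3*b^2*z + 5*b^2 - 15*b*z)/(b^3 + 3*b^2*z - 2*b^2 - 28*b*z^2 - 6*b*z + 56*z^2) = b*(b^2 - 3*b*z + 5*b - 15*z)/(b^3 + 3*b^2*z - 2*b^2 - 28*b*z^2 - 6*b*z + 56*z^2)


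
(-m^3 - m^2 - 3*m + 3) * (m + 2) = -m^4 - 3*m^3 - 5*m^2 - 3*m + 6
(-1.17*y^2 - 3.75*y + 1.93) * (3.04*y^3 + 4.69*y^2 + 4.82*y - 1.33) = -3.5568*y^5 - 16.8873*y^4 - 17.3597*y^3 - 7.4672*y^2 + 14.2901*y - 2.5669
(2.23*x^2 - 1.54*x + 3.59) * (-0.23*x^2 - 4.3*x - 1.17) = -0.5129*x^4 - 9.2348*x^3 + 3.1872*x^2 - 13.6352*x - 4.2003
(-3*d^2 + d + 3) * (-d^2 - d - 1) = 3*d^4 + 2*d^3 - d^2 - 4*d - 3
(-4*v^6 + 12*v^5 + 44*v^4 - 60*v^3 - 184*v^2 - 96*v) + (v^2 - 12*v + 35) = -4*v^6 + 12*v^5 + 44*v^4 - 60*v^3 - 183*v^2 - 108*v + 35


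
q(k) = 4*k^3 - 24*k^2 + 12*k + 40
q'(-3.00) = 264.00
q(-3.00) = -320.00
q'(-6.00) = 732.00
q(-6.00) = -1760.00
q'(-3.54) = 332.30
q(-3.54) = -480.69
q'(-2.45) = 201.63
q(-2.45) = -192.28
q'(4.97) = 69.85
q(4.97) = -2.13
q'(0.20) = 2.88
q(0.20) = 41.47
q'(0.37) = -4.12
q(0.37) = 41.36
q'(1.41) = -31.82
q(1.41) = 20.42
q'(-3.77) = 363.51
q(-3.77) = -560.68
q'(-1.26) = 91.53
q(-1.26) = -21.22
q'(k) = 12*k^2 - 48*k + 12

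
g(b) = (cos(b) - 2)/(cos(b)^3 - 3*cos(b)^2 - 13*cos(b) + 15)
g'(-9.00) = 0.01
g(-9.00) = -0.12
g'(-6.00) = 11.01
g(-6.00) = -1.63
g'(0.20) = 31.25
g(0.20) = -3.20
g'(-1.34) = -0.09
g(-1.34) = -0.15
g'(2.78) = -0.01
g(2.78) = -0.12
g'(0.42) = 3.37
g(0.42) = -0.78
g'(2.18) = 0.00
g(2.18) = -0.12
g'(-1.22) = -0.13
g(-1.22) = -0.16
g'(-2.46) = 0.01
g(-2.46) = -0.12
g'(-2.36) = 0.00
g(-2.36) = -0.12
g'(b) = (cos(b) - 2)*(3*sin(b)*cos(b)^2 - 6*sin(b)*cos(b) - 13*sin(b))/(cos(b)^3 - 3*cos(b)^2 - 13*cos(b) + 15)^2 - sin(b)/(cos(b)^3 - 3*cos(b)^2 - 13*cos(b) + 15)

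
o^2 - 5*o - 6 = (o - 6)*(o + 1)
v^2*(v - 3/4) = v^3 - 3*v^2/4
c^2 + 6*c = c*(c + 6)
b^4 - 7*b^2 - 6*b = b*(b - 3)*(b + 1)*(b + 2)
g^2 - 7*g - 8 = (g - 8)*(g + 1)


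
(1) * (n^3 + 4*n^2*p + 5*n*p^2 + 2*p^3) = n^3 + 4*n^2*p + 5*n*p^2 + 2*p^3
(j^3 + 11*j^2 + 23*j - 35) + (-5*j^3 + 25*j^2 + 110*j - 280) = -4*j^3 + 36*j^2 + 133*j - 315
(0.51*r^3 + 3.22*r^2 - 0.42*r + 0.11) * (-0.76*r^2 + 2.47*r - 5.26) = -0.3876*r^5 - 1.1875*r^4 + 5.59*r^3 - 18.0582*r^2 + 2.4809*r - 0.5786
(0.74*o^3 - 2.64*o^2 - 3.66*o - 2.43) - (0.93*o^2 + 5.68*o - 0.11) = 0.74*o^3 - 3.57*o^2 - 9.34*o - 2.32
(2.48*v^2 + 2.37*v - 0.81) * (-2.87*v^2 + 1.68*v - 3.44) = -7.1176*v^4 - 2.6355*v^3 - 2.2249*v^2 - 9.5136*v + 2.7864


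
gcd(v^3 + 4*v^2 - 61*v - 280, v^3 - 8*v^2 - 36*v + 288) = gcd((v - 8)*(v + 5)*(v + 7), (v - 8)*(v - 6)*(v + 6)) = v - 8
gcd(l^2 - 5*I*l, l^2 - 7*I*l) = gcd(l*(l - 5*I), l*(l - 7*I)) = l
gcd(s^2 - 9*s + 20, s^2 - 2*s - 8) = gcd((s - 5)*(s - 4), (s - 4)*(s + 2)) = s - 4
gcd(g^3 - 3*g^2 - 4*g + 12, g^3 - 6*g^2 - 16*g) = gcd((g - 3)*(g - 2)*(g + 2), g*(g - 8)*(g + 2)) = g + 2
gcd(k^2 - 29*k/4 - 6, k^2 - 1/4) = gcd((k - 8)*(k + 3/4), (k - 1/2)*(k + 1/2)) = 1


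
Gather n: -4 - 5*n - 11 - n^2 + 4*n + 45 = -n^2 - n + 30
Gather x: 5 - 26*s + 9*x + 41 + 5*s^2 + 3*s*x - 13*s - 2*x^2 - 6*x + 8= 5*s^2 - 39*s - 2*x^2 + x*(3*s + 3) + 54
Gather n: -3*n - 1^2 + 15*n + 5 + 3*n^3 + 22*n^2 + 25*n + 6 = 3*n^3 + 22*n^2 + 37*n + 10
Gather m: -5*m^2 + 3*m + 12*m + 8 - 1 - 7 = -5*m^2 + 15*m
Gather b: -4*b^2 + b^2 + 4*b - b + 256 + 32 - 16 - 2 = -3*b^2 + 3*b + 270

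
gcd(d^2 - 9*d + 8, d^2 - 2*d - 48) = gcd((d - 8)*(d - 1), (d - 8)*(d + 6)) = d - 8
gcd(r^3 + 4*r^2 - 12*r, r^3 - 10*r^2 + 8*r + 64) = 1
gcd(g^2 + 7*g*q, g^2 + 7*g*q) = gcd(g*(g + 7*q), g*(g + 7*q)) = g^2 + 7*g*q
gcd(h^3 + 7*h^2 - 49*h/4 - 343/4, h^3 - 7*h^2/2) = h - 7/2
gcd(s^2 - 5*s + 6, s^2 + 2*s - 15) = s - 3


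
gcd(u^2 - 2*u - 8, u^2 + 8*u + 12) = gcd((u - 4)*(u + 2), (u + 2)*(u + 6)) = u + 2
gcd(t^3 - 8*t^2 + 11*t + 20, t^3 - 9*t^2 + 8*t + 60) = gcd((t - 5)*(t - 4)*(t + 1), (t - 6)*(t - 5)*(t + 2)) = t - 5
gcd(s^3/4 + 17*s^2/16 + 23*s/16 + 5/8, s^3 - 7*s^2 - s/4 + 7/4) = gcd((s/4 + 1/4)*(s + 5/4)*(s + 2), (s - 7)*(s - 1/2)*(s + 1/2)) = 1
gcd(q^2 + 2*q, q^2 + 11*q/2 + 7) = q + 2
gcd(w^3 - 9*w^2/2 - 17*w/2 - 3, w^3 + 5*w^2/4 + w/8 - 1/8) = w^2 + 3*w/2 + 1/2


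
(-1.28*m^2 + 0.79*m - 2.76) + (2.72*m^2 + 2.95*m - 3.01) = 1.44*m^2 + 3.74*m - 5.77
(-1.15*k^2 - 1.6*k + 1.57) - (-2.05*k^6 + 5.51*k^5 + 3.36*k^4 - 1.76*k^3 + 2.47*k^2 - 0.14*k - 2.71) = 2.05*k^6 - 5.51*k^5 - 3.36*k^4 + 1.76*k^3 - 3.62*k^2 - 1.46*k + 4.28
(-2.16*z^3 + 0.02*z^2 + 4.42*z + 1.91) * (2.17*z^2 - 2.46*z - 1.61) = -4.6872*z^5 + 5.357*z^4 + 13.0198*z^3 - 6.7607*z^2 - 11.8148*z - 3.0751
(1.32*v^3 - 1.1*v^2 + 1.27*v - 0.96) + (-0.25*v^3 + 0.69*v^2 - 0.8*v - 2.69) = 1.07*v^3 - 0.41*v^2 + 0.47*v - 3.65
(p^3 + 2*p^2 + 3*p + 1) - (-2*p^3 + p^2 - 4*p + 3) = 3*p^3 + p^2 + 7*p - 2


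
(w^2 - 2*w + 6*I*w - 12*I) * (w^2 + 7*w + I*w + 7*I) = w^4 + 5*w^3 + 7*I*w^3 - 20*w^2 + 35*I*w^2 - 30*w - 98*I*w + 84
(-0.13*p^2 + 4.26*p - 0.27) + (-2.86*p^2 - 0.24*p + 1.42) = -2.99*p^2 + 4.02*p + 1.15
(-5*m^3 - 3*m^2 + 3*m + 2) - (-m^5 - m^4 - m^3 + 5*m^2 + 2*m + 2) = m^5 + m^4 - 4*m^3 - 8*m^2 + m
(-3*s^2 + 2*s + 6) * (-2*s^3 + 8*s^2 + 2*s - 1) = 6*s^5 - 28*s^4 - 2*s^3 + 55*s^2 + 10*s - 6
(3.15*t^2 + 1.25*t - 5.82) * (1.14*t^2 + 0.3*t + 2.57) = 3.591*t^4 + 2.37*t^3 + 1.8357*t^2 + 1.4665*t - 14.9574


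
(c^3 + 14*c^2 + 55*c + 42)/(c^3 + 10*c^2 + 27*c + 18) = (c + 7)/(c + 3)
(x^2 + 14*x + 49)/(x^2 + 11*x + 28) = (x + 7)/(x + 4)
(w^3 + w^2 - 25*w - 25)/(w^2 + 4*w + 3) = (w^2 - 25)/(w + 3)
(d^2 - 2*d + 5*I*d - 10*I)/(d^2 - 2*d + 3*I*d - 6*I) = (d + 5*I)/(d + 3*I)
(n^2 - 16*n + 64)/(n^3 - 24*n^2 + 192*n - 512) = 1/(n - 8)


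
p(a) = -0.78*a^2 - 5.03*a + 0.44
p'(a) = -1.56*a - 5.03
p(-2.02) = 7.42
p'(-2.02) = -1.88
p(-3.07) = 8.53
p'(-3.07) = -0.24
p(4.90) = -42.93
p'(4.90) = -12.67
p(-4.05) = 8.02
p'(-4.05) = 1.29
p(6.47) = -64.76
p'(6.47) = -15.12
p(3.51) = -26.82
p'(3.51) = -10.51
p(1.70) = -10.37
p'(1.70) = -7.68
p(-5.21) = 5.47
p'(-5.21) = 3.10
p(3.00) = -21.67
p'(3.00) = -9.71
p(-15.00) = -99.61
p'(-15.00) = 18.37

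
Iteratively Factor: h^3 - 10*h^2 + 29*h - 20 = (h - 5)*(h^2 - 5*h + 4) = (h - 5)*(h - 1)*(h - 4)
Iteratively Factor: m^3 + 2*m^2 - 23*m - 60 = (m - 5)*(m^2 + 7*m + 12) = (m - 5)*(m + 3)*(m + 4)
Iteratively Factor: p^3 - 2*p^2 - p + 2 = (p + 1)*(p^2 - 3*p + 2) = (p - 2)*(p + 1)*(p - 1)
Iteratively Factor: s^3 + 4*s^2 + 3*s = (s + 1)*(s^2 + 3*s) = (s + 1)*(s + 3)*(s)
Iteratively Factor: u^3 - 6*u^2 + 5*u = (u)*(u^2 - 6*u + 5) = u*(u - 5)*(u - 1)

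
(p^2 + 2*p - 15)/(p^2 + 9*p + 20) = (p - 3)/(p + 4)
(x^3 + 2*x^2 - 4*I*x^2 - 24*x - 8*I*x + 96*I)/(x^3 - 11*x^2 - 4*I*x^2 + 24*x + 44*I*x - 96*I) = (x^2 + 2*x - 24)/(x^2 - 11*x + 24)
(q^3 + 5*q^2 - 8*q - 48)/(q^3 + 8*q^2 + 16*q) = (q - 3)/q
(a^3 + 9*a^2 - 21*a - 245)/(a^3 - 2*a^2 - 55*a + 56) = (a^2 + 2*a - 35)/(a^2 - 9*a + 8)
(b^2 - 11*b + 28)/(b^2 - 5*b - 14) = (b - 4)/(b + 2)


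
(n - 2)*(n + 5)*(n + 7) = n^3 + 10*n^2 + 11*n - 70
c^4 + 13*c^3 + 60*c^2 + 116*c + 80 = (c + 2)^2*(c + 4)*(c + 5)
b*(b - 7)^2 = b^3 - 14*b^2 + 49*b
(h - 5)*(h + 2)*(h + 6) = h^3 + 3*h^2 - 28*h - 60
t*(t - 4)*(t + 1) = t^3 - 3*t^2 - 4*t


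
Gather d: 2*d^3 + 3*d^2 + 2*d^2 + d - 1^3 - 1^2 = 2*d^3 + 5*d^2 + d - 2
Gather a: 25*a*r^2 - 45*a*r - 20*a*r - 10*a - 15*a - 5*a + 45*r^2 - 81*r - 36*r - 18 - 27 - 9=a*(25*r^2 - 65*r - 30) + 45*r^2 - 117*r - 54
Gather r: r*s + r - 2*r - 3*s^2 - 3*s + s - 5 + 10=r*(s - 1) - 3*s^2 - 2*s + 5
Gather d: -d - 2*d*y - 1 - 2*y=d*(-2*y - 1) - 2*y - 1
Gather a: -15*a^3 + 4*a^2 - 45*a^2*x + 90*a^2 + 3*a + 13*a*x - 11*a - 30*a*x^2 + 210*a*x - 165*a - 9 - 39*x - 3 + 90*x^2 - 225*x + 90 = -15*a^3 + a^2*(94 - 45*x) + a*(-30*x^2 + 223*x - 173) + 90*x^2 - 264*x + 78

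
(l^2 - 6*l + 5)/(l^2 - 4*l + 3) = (l - 5)/(l - 3)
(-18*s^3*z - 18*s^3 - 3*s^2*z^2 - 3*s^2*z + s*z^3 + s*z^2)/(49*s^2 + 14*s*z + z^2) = s*(-18*s^2*z - 18*s^2 - 3*s*z^2 - 3*s*z + z^3 + z^2)/(49*s^2 + 14*s*z + z^2)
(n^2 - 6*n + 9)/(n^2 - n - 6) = (n - 3)/(n + 2)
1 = 1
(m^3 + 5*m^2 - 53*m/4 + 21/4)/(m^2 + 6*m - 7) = (m^2 - 2*m + 3/4)/(m - 1)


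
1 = 1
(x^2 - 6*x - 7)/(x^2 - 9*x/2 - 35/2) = 2*(x + 1)/(2*x + 5)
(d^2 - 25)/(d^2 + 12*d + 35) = (d - 5)/(d + 7)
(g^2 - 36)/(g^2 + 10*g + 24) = (g - 6)/(g + 4)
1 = 1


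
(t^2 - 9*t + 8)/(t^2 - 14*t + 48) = (t - 1)/(t - 6)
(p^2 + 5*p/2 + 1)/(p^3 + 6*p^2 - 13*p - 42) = (p + 1/2)/(p^2 + 4*p - 21)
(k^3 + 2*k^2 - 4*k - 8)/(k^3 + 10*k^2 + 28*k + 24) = (k - 2)/(k + 6)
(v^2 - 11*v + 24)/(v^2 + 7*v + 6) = (v^2 - 11*v + 24)/(v^2 + 7*v + 6)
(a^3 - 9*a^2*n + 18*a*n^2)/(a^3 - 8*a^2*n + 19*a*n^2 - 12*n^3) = a*(a - 6*n)/(a^2 - 5*a*n + 4*n^2)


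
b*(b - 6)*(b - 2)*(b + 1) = b^4 - 7*b^3 + 4*b^2 + 12*b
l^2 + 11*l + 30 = (l + 5)*(l + 6)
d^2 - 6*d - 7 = (d - 7)*(d + 1)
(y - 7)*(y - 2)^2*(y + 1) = y^4 - 10*y^3 + 21*y^2 + 4*y - 28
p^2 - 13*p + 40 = (p - 8)*(p - 5)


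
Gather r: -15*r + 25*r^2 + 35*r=25*r^2 + 20*r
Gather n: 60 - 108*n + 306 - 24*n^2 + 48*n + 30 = -24*n^2 - 60*n + 396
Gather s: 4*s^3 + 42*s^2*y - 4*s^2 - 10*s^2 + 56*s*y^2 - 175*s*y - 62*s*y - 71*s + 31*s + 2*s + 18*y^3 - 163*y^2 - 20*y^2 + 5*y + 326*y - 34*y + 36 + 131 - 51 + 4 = 4*s^3 + s^2*(42*y - 14) + s*(56*y^2 - 237*y - 38) + 18*y^3 - 183*y^2 + 297*y + 120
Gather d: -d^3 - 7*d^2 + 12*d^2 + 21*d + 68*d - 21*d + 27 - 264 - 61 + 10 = -d^3 + 5*d^2 + 68*d - 288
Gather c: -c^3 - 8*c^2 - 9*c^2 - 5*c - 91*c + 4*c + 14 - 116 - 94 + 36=-c^3 - 17*c^2 - 92*c - 160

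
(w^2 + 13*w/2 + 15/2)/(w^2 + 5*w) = (w + 3/2)/w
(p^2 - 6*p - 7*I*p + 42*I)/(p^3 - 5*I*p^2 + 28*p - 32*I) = (p^2 - 6*p - 7*I*p + 42*I)/(p^3 - 5*I*p^2 + 28*p - 32*I)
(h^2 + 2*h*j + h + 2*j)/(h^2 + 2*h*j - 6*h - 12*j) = (h + 1)/(h - 6)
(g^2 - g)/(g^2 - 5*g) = (g - 1)/(g - 5)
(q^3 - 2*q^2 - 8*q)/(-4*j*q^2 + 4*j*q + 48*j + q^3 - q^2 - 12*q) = q*(q + 2)/(-4*j*q - 12*j + q^2 + 3*q)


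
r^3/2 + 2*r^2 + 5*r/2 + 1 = (r/2 + 1)*(r + 1)^2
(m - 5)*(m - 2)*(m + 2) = m^3 - 5*m^2 - 4*m + 20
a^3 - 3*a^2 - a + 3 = (a - 3)*(a - 1)*(a + 1)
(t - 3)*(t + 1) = t^2 - 2*t - 3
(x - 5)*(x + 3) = x^2 - 2*x - 15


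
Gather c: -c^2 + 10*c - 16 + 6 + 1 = -c^2 + 10*c - 9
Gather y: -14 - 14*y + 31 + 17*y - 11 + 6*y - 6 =9*y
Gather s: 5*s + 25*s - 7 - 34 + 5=30*s - 36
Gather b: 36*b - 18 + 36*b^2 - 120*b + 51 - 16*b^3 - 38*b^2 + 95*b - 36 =-16*b^3 - 2*b^2 + 11*b - 3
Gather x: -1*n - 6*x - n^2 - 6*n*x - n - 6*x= -n^2 - 2*n + x*(-6*n - 12)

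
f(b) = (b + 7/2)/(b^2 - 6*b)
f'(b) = (6 - 2*b)*(b + 7/2)/(b^2 - 6*b)^2 + 1/(b^2 - 6*b) = (-b^2 - 7*b + 21)/(b^2*(b^2 - 12*b + 36))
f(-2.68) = 0.04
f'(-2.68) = 0.06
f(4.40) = -1.12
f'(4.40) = -0.59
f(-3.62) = -0.00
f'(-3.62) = 0.03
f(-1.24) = 0.25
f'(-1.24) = 0.35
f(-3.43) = 0.00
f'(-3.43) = 0.03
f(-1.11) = 0.30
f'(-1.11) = 0.44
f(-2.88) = 0.02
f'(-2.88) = 0.05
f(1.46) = -0.75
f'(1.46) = 0.20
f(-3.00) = 0.02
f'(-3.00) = 0.05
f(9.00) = 0.46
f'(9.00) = -0.17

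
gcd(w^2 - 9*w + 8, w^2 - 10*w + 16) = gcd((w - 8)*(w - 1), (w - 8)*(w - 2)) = w - 8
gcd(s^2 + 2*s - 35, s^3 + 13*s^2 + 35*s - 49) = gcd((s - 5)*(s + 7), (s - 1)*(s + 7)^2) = s + 7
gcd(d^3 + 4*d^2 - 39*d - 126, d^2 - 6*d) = d - 6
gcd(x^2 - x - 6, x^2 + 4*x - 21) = x - 3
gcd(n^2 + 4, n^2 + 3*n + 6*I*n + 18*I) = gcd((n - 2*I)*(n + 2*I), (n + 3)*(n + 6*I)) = 1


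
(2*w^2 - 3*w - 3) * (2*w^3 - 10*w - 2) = 4*w^5 - 6*w^4 - 26*w^3 + 26*w^2 + 36*w + 6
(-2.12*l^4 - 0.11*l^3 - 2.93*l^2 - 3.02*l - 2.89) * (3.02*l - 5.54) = -6.4024*l^5 + 11.4126*l^4 - 8.2392*l^3 + 7.1118*l^2 + 8.003*l + 16.0106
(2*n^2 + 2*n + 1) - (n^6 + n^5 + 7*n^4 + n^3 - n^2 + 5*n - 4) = -n^6 - n^5 - 7*n^4 - n^3 + 3*n^2 - 3*n + 5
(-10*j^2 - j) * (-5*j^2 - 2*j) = 50*j^4 + 25*j^3 + 2*j^2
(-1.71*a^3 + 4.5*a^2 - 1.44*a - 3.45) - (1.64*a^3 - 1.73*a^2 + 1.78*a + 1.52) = -3.35*a^3 + 6.23*a^2 - 3.22*a - 4.97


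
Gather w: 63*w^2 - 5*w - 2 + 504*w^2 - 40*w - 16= 567*w^2 - 45*w - 18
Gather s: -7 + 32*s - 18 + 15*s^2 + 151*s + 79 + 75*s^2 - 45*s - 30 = 90*s^2 + 138*s + 24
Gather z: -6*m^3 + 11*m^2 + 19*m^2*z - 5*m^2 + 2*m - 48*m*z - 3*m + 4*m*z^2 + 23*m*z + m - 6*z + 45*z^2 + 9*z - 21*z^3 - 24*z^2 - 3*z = -6*m^3 + 6*m^2 - 21*z^3 + z^2*(4*m + 21) + z*(19*m^2 - 25*m)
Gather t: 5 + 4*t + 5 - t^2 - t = -t^2 + 3*t + 10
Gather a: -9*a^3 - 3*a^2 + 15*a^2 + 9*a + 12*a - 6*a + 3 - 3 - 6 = -9*a^3 + 12*a^2 + 15*a - 6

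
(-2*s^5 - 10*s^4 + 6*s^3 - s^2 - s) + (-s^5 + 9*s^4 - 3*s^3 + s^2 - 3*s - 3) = -3*s^5 - s^4 + 3*s^3 - 4*s - 3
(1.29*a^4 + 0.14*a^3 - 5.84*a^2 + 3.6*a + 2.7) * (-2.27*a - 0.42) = -2.9283*a^5 - 0.8596*a^4 + 13.198*a^3 - 5.7192*a^2 - 7.641*a - 1.134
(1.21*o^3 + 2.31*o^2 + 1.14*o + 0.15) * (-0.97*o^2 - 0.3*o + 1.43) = -1.1737*o^5 - 2.6037*o^4 - 0.0684999999999999*o^3 + 2.8158*o^2 + 1.5852*o + 0.2145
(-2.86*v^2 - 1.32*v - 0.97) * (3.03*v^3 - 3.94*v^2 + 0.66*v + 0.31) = -8.6658*v^5 + 7.2688*v^4 + 0.3741*v^3 + 2.064*v^2 - 1.0494*v - 0.3007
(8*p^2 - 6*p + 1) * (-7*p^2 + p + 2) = -56*p^4 + 50*p^3 + 3*p^2 - 11*p + 2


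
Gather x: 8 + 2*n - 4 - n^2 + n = -n^2 + 3*n + 4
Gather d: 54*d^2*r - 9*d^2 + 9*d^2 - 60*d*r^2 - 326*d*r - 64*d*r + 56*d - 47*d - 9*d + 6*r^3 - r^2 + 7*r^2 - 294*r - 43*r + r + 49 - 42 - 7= 54*d^2*r + d*(-60*r^2 - 390*r) + 6*r^3 + 6*r^2 - 336*r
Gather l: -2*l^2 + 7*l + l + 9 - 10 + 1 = -2*l^2 + 8*l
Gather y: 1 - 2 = -1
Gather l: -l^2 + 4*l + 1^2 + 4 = -l^2 + 4*l + 5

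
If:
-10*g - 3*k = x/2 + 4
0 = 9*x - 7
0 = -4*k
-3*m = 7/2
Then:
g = -79/180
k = 0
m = -7/6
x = 7/9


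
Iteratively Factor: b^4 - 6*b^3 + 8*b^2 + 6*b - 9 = (b - 1)*(b^3 - 5*b^2 + 3*b + 9) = (b - 1)*(b + 1)*(b^2 - 6*b + 9) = (b - 3)*(b - 1)*(b + 1)*(b - 3)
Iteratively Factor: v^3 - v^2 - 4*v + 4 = (v - 2)*(v^2 + v - 2) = (v - 2)*(v + 2)*(v - 1)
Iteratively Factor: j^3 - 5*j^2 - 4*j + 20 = (j + 2)*(j^2 - 7*j + 10) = (j - 5)*(j + 2)*(j - 2)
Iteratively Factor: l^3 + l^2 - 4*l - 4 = (l + 1)*(l^2 - 4) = (l - 2)*(l + 1)*(l + 2)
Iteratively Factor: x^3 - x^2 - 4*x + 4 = (x - 2)*(x^2 + x - 2) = (x - 2)*(x - 1)*(x + 2)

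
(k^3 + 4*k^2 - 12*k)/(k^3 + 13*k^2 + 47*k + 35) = k*(k^2 + 4*k - 12)/(k^3 + 13*k^2 + 47*k + 35)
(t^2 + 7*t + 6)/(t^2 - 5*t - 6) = (t + 6)/(t - 6)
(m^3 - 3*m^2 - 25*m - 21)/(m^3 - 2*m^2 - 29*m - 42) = (m + 1)/(m + 2)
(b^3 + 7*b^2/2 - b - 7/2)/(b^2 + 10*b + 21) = (b^3 + 7*b^2/2 - b - 7/2)/(b^2 + 10*b + 21)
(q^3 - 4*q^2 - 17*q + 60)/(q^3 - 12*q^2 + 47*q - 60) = (q + 4)/(q - 4)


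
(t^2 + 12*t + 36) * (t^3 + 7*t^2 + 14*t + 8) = t^5 + 19*t^4 + 134*t^3 + 428*t^2 + 600*t + 288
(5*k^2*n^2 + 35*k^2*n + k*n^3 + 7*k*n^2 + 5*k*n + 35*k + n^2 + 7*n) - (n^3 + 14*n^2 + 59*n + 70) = 5*k^2*n^2 + 35*k^2*n + k*n^3 + 7*k*n^2 + 5*k*n + 35*k - n^3 - 13*n^2 - 52*n - 70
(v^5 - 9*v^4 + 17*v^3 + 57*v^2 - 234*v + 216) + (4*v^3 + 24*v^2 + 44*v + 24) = v^5 - 9*v^4 + 21*v^3 + 81*v^2 - 190*v + 240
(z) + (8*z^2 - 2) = 8*z^2 + z - 2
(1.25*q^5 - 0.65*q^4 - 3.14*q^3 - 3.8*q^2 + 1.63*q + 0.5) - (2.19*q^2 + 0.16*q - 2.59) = 1.25*q^5 - 0.65*q^4 - 3.14*q^3 - 5.99*q^2 + 1.47*q + 3.09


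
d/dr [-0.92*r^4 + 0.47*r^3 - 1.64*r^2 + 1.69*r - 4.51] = -3.68*r^3 + 1.41*r^2 - 3.28*r + 1.69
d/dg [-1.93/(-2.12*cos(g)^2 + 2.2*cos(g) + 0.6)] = (8.1832*cos(g) - 4.246)*sin(g)/(-2.12*cos(g)^2 + 2.2*cos(g) + 0.6)^2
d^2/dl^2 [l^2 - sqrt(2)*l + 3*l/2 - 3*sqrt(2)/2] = 2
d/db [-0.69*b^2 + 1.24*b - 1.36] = 1.24 - 1.38*b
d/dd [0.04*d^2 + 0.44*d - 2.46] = 0.08*d + 0.44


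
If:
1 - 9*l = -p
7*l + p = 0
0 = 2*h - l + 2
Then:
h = -31/32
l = 1/16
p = -7/16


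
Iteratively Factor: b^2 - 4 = (b - 2)*(b + 2)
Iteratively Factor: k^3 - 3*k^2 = (k)*(k^2 - 3*k) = k^2*(k - 3)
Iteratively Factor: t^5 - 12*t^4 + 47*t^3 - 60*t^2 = (t - 5)*(t^4 - 7*t^3 + 12*t^2) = (t - 5)*(t - 4)*(t^3 - 3*t^2) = t*(t - 5)*(t - 4)*(t^2 - 3*t) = t*(t - 5)*(t - 4)*(t - 3)*(t)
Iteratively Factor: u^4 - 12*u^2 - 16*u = (u)*(u^3 - 12*u - 16) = u*(u - 4)*(u^2 + 4*u + 4) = u*(u - 4)*(u + 2)*(u + 2)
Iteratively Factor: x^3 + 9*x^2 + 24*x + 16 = (x + 1)*(x^2 + 8*x + 16) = (x + 1)*(x + 4)*(x + 4)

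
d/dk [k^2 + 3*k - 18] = 2*k + 3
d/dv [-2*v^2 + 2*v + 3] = 2 - 4*v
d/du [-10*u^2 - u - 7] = -20*u - 1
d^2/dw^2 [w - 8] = 0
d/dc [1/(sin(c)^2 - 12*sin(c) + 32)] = 2*(6 - sin(c))*cos(c)/(sin(c)^2 - 12*sin(c) + 32)^2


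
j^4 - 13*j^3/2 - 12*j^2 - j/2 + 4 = (j - 8)*(j - 1/2)*(j + 1)^2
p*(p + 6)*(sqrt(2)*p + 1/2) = sqrt(2)*p^3 + p^2/2 + 6*sqrt(2)*p^2 + 3*p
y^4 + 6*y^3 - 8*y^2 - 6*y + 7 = (y - 1)^2*(y + 1)*(y + 7)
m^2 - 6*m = m*(m - 6)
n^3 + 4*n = n*(n - 2*I)*(n + 2*I)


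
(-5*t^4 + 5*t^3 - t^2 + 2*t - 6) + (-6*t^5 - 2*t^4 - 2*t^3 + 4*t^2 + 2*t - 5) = -6*t^5 - 7*t^4 + 3*t^3 + 3*t^2 + 4*t - 11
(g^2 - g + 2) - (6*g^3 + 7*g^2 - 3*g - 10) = -6*g^3 - 6*g^2 + 2*g + 12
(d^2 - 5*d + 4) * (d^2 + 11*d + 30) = d^4 + 6*d^3 - 21*d^2 - 106*d + 120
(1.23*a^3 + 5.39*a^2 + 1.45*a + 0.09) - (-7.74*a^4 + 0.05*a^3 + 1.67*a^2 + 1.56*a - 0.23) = 7.74*a^4 + 1.18*a^3 + 3.72*a^2 - 0.11*a + 0.32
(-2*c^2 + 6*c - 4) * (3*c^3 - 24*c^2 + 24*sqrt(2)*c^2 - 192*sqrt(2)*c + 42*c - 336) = -6*c^5 - 48*sqrt(2)*c^4 + 66*c^4 - 240*c^3 + 528*sqrt(2)*c^3 - 1248*sqrt(2)*c^2 + 1020*c^2 - 2184*c + 768*sqrt(2)*c + 1344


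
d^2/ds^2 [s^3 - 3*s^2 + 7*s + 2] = 6*s - 6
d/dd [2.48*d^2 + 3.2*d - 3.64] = 4.96*d + 3.2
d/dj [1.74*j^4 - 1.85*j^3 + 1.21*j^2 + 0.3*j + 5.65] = 6.96*j^3 - 5.55*j^2 + 2.42*j + 0.3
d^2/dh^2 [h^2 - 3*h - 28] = 2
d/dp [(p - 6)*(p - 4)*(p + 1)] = 3*p^2 - 18*p + 14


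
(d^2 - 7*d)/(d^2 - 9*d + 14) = d/(d - 2)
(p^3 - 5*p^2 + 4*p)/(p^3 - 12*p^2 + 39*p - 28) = p/(p - 7)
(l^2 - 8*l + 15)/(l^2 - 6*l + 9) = (l - 5)/(l - 3)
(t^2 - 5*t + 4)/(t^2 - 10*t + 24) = (t - 1)/(t - 6)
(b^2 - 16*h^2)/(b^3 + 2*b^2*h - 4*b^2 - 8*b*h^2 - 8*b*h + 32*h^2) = (b - 4*h)/(b^2 - 2*b*h - 4*b + 8*h)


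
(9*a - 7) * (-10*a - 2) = -90*a^2 + 52*a + 14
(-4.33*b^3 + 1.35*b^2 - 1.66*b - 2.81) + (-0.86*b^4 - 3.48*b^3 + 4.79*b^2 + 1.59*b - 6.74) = -0.86*b^4 - 7.81*b^3 + 6.14*b^2 - 0.0699999999999998*b - 9.55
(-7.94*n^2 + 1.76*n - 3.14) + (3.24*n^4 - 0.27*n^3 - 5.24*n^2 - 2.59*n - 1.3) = 3.24*n^4 - 0.27*n^3 - 13.18*n^2 - 0.83*n - 4.44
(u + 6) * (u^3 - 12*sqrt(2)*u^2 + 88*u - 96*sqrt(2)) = u^4 - 12*sqrt(2)*u^3 + 6*u^3 - 72*sqrt(2)*u^2 + 88*u^2 - 96*sqrt(2)*u + 528*u - 576*sqrt(2)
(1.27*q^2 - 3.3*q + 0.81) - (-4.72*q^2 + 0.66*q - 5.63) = 5.99*q^2 - 3.96*q + 6.44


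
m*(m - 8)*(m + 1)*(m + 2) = m^4 - 5*m^3 - 22*m^2 - 16*m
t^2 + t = t*(t + 1)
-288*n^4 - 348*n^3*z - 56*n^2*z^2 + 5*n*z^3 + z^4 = (-8*n + z)*(n + z)*(6*n + z)^2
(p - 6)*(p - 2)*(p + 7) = p^3 - p^2 - 44*p + 84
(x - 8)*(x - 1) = x^2 - 9*x + 8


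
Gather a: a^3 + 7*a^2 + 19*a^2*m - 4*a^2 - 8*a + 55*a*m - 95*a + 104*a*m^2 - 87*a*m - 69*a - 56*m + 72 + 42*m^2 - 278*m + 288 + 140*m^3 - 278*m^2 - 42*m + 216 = a^3 + a^2*(19*m + 3) + a*(104*m^2 - 32*m - 172) + 140*m^3 - 236*m^2 - 376*m + 576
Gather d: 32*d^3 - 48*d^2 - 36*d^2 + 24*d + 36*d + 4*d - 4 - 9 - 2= 32*d^3 - 84*d^2 + 64*d - 15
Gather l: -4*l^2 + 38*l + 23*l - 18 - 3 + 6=-4*l^2 + 61*l - 15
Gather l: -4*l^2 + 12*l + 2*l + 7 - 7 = -4*l^2 + 14*l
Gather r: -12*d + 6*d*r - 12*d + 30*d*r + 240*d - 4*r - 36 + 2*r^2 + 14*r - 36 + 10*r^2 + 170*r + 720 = 216*d + 12*r^2 + r*(36*d + 180) + 648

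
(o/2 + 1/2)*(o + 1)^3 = o^4/2 + 2*o^3 + 3*o^2 + 2*o + 1/2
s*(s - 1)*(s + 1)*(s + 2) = s^4 + 2*s^3 - s^2 - 2*s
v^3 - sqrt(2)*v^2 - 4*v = v*(v - 2*sqrt(2))*(v + sqrt(2))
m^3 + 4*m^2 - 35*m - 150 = (m - 6)*(m + 5)^2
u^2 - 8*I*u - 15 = (u - 5*I)*(u - 3*I)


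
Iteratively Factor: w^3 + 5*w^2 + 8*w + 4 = (w + 2)*(w^2 + 3*w + 2) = (w + 1)*(w + 2)*(w + 2)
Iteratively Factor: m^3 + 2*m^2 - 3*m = (m - 1)*(m^2 + 3*m) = m*(m - 1)*(m + 3)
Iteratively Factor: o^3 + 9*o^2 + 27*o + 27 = (o + 3)*(o^2 + 6*o + 9) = (o + 3)^2*(o + 3)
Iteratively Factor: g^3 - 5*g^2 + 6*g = (g)*(g^2 - 5*g + 6) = g*(g - 3)*(g - 2)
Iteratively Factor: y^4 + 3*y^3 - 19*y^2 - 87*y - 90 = (y + 3)*(y^3 - 19*y - 30) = (y - 5)*(y + 3)*(y^2 + 5*y + 6) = (y - 5)*(y + 3)^2*(y + 2)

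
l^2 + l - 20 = (l - 4)*(l + 5)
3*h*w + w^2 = w*(3*h + w)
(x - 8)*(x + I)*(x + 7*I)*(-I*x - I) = -I*x^4 + 8*x^3 + 7*I*x^3 - 56*x^2 + 15*I*x^2 - 64*x - 49*I*x - 56*I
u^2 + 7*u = u*(u + 7)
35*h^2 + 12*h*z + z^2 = (5*h + z)*(7*h + z)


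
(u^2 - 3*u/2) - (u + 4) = u^2 - 5*u/2 - 4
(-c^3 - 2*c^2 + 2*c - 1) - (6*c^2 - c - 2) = -c^3 - 8*c^2 + 3*c + 1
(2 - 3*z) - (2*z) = 2 - 5*z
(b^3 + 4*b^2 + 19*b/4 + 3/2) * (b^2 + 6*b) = b^5 + 10*b^4 + 115*b^3/4 + 30*b^2 + 9*b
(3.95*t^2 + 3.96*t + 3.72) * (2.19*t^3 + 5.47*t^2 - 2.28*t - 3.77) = 8.6505*t^5 + 30.2789*t^4 + 20.802*t^3 - 3.5719*t^2 - 23.4108*t - 14.0244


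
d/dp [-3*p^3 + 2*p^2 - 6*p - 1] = -9*p^2 + 4*p - 6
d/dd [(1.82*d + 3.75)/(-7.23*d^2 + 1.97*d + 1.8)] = (13.1586*d^2 + 54.225*d - 4.1115)/(52.2729*d^4 - 28.4862*d^3 - 22.1471*d^2 + 7.092*d + 3.24)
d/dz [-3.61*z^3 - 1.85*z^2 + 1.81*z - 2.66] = -10.83*z^2 - 3.7*z + 1.81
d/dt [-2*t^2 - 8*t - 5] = -4*t - 8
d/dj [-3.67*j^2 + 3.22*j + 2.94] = 3.22 - 7.34*j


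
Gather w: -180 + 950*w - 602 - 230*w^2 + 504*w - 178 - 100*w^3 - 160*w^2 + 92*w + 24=-100*w^3 - 390*w^2 + 1546*w - 936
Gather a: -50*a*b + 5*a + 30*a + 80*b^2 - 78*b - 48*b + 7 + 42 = a*(35 - 50*b) + 80*b^2 - 126*b + 49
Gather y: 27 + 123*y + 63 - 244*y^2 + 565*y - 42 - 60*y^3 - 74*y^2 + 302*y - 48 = -60*y^3 - 318*y^2 + 990*y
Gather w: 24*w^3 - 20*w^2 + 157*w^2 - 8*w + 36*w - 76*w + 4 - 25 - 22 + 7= 24*w^3 + 137*w^2 - 48*w - 36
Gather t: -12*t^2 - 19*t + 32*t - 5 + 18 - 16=-12*t^2 + 13*t - 3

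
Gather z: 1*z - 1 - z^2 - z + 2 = 1 - z^2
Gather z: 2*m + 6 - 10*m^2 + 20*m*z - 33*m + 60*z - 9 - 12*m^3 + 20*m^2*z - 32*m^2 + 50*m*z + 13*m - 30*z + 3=-12*m^3 - 42*m^2 - 18*m + z*(20*m^2 + 70*m + 30)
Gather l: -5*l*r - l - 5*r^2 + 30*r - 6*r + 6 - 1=l*(-5*r - 1) - 5*r^2 + 24*r + 5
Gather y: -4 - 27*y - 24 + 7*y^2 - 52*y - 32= 7*y^2 - 79*y - 60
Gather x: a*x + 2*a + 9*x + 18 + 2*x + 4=2*a + x*(a + 11) + 22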